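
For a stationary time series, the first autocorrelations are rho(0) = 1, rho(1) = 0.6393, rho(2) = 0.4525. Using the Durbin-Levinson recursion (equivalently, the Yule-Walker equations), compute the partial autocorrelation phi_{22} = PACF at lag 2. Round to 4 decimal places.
\phi_{22} = 0.0741

The PACF at lag k is phi_{kk}, the last component of the solution
to the Yule-Walker system G_k phi = r_k where
  (G_k)_{ij} = rho(|i - j|), (r_k)_i = rho(i), i,j = 1..k.
Equivalently, Durbin-Levinson gives phi_{kk} iteratively:
  phi_{11} = rho(1)
  phi_{kk} = [rho(k) - sum_{j=1..k-1} phi_{k-1,j} rho(k-j)]
            / [1 - sum_{j=1..k-1} phi_{k-1,j} rho(j)],
  phi_{k,j} = phi_{k-1,j} - phi_{kk} phi_{k-1,k-j},  j = 1..k-1.
Step k = 1:
  phi_11 = rho(1) = 0.6393.
Step k = 2:
  phi_22 = [rho(2) - phi_11 rho(1)] / [1 - phi_11 rho(1)] = [0.4525 - (0.6393)(0.6393)] / [1 - (0.6393)(0.6393)]
         = 0.04379551 / 0.59129551 = 0.0741.
Therefore phi_{22} = 0.0741.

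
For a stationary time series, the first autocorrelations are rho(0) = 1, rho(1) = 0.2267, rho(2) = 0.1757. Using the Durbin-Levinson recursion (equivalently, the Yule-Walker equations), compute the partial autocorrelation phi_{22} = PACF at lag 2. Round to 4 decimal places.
\phi_{22} = 0.1310

The PACF at lag k is phi_{kk}, the last component of the solution
to the Yule-Walker system G_k phi = r_k where
  (G_k)_{ij} = rho(|i - j|), (r_k)_i = rho(i), i,j = 1..k.
Equivalently, Durbin-Levinson gives phi_{kk} iteratively:
  phi_{11} = rho(1)
  phi_{kk} = [rho(k) - sum_{j=1..k-1} phi_{k-1,j} rho(k-j)]
            / [1 - sum_{j=1..k-1} phi_{k-1,j} rho(j)],
  phi_{k,j} = phi_{k-1,j} - phi_{kk} phi_{k-1,k-j},  j = 1..k-1.
Step k = 1:
  phi_11 = rho(1) = 0.2267.
Step k = 2:
  phi_22 = [rho(2) - phi_11 rho(1)] / [1 - phi_11 rho(1)] = [0.1757 - (0.2267)(0.2267)] / [1 - (0.2267)(0.2267)]
         = 0.12430711 / 0.94860711 = 0.131.
Therefore phi_{22} = 0.1310.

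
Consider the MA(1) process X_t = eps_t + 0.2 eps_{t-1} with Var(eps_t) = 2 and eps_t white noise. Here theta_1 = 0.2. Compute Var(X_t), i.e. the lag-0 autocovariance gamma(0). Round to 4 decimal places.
\gamma(0) = 2.0800

For an MA(q) process X_t = eps_t + sum_i theta_i eps_{t-i} with
Var(eps_t) = sigma^2, the variance is
  gamma(0) = sigma^2 * (1 + sum_i theta_i^2).
  sum_i theta_i^2 = (0.2)^2 = 0.04.
  gamma(0) = 2 * (1 + 0.04) = 2 * 1.04 = 2.08, which rounds to 2.0800.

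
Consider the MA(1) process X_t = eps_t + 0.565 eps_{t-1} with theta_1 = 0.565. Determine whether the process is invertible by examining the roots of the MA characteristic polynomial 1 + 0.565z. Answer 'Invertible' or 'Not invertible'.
\text{Invertible}

The MA(q) characteristic polynomial is P(z) = 1 + 0.565z.
Invertibility requires all roots to lie outside the unit circle, i.e. |z| > 1 for every root.
This is linear in z: 1 + (0.565) z = 0  =>  z = -1/(0.565) = -1.769912,  |z| = 1.769912.
Moduli of all roots: 1.7699.
All moduli strictly greater than 1? Yes.
Verdict: Invertible.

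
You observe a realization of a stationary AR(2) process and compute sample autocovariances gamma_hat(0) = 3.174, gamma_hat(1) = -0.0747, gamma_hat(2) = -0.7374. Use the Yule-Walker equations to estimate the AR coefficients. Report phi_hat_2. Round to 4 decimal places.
\hat\phi_{2} = -0.2330

The Yule-Walker equations for an AR(p) process read, in matrix form,
  Gamma_p phi = r_p,   with   (Gamma_p)_{ij} = gamma(|i - j|),
                       (r_p)_i = gamma(i),   i,j = 1..p.
Substitute the sample gammas (Toeplitz matrix and right-hand side of size 2):
  Gamma_p = [[3.174, -0.0747], [-0.0747, 3.174]]
  r_p     = [-0.0747, -0.7374]
Written out:
  3.174 phi_1 - 0.0747 phi_2 = -0.0747
  -0.0747 phi_1 + 3.174 phi_2 = -0.7374
Solve by Cramer's rule:
  det = gamma(0)^2 - gamma(1)^2 = (3.174)^2 - (-0.0747)^2 = 10.074276 - 0.00558009 = 10.06869591
  phi_hat_1 = [gamma(1) gamma(0) - gamma(1) gamma(2)] / det = [(-0.0747)(3.174) - (-0.0747)(-0.7374)] / 10.06869591 = -0.29218158 / 10.06869591 = -0.029
  phi_hat_2 = [gamma(0) gamma(2) - gamma(1)^2] / det = [(3.174)(-0.7374) - (-0.0747)^2] / 10.06869591 = -2.34608769 / 10.06869591 = -0.233
So phi_hat = [-0.0290, -0.2330].
Therefore phi_hat_2 = -0.2330.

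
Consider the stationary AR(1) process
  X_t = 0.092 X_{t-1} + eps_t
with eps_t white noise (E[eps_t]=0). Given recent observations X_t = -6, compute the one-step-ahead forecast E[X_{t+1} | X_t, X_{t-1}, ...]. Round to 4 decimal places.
E[X_{t+1} \mid \mathcal F_t] = -0.5520

For an AR(p) model X_t = c + sum_i phi_i X_{t-i} + eps_t, the
one-step-ahead conditional mean is
  E[X_{t+1} | X_t, ...] = c + sum_i phi_i X_{t+1-i}.
Substitute known values:
  E[X_{t+1} | ...] = (0.092) * (-6)
                   = -0.5520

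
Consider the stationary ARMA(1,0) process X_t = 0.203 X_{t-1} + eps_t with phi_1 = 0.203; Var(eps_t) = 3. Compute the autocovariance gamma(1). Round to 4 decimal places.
\gamma(1) = 0.6352

Multiply the model equation by X_{t-k} and take expectations. With theta_0 = psi_0 = 1 and psi_j the MA(infinity) weights, this gives
  gamma(k) - sum_i phi_i gamma(k-i) = c_k,
  c_k = sigma^2 * sum_{j=k..q} theta_j psi_{j-k}   (c_k = 0 for k > q),
using gamma(-m) = gamma(m).
Pure AR (q = 0): c_0 = sigma^2 = 3, c_k = 0 for k >= 1.
Equations for k = 0 and k = 1 (AR order 1):
  gamma(0) = phi_1 gamma(1) + c_0
  gamma(1) = phi_1 gamma(0) + c_1
Substituting the second into the first: gamma(0) (1 - phi_1^2) = c_0 + phi_1 c_1, so
  gamma(0) = c_0 / (1 - phi_1^2) = 3 / (1 - (0.203)^2) = 3 / 0.958791 = 3.128941.
  gamma(1) = phi_1 gamma(0) = (0.203)(3.128941) = 0.635175.
Therefore gamma(1) = 0.6352 (to 4 decimal places).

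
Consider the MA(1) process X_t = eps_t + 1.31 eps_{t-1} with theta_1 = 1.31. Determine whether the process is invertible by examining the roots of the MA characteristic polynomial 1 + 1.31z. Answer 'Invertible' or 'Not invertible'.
\text{Not invertible}

The MA(q) characteristic polynomial is P(z) = 1 + 1.31z.
Invertibility requires all roots to lie outside the unit circle, i.e. |z| > 1 for every root.
This is linear in z: 1 + (1.31) z = 0  =>  z = -1/(1.31) = -0.763359,  |z| = 0.763359.
Moduli of all roots: 0.7634.
All moduli strictly greater than 1? No.
Verdict: Not invertible.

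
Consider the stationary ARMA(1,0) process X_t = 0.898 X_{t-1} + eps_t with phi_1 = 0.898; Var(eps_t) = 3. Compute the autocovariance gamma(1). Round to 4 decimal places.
\gamma(1) = 13.9156

Multiply the model equation by X_{t-k} and take expectations. With theta_0 = psi_0 = 1 and psi_j the MA(infinity) weights, this gives
  gamma(k) - sum_i phi_i gamma(k-i) = c_k,
  c_k = sigma^2 * sum_{j=k..q} theta_j psi_{j-k}   (c_k = 0 for k > q),
using gamma(-m) = gamma(m).
Pure AR (q = 0): c_0 = sigma^2 = 3, c_k = 0 for k >= 1.
Equations for k = 0 and k = 1 (AR order 1):
  gamma(0) = phi_1 gamma(1) + c_0
  gamma(1) = phi_1 gamma(0) + c_1
Substituting the second into the first: gamma(0) (1 - phi_1^2) = c_0 + phi_1 c_1, so
  gamma(0) = c_0 / (1 - phi_1^2) = 3 / (1 - (0.898)^2) = 3 / 0.193596 = 15.496188.
  gamma(1) = phi_1 gamma(0) = (0.898)(15.496188) = 13.915577.
Therefore gamma(1) = 13.9156 (to 4 decimal places).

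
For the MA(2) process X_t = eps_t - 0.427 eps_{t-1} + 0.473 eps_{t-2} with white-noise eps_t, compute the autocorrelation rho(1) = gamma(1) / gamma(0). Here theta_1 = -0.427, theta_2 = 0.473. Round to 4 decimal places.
\rho(1) = -0.4473

For an MA(q) process with theta_0 = 1, the autocovariance is
  gamma(k) = sigma^2 * sum_{i=0..q-k} theta_i * theta_{i+k},
and rho(k) = gamma(k) / gamma(0). Sigma^2 cancels.
  numerator   = (1)*(-0.427) + (-0.427)*(0.473) = -0.628971.
  denominator = (1)^2 + (-0.427)^2 + (0.473)^2 = 1.406058.
  rho(1) = -0.628971 / 1.406058 = -0.4473.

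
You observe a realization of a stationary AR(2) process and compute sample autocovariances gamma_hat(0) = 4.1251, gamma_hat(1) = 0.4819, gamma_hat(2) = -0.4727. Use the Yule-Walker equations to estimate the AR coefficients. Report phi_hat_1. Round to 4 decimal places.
\hat\phi_{1} = 0.1320

The Yule-Walker equations for an AR(p) process read, in matrix form,
  Gamma_p phi = r_p,   with   (Gamma_p)_{ij} = gamma(|i - j|),
                       (r_p)_i = gamma(i),   i,j = 1..p.
Substitute the sample gammas (Toeplitz matrix and right-hand side of size 2):
  Gamma_p = [[4.1251, 0.4819], [0.4819, 4.1251]]
  r_p     = [0.4819, -0.4727]
Written out:
  4.1251 phi_1 + 0.4819 phi_2 = 0.4819
  0.4819 phi_1 + 4.1251 phi_2 = -0.4727
Solve by Cramer's rule:
  det = gamma(0)^2 - gamma(1)^2 = (4.1251)^2 - (0.4819)^2 = 17.01645001 - 0.23222761 = 16.7842224
  phi_hat_1 = [gamma(1) gamma(0) - gamma(1) gamma(2)] / det = [(0.4819)(4.1251) - (0.4819)(-0.4727)] / 16.7842224 = 2.21567982 / 16.7842224 = 0.132
  phi_hat_2 = [gamma(0) gamma(2) - gamma(1)^2] / det = [(4.1251)(-0.4727) - (0.4819)^2] / 16.7842224 = -2.18216238 / 16.7842224 = -0.13
So phi_hat = [0.1320, -0.1300].
Therefore phi_hat_1 = 0.1320.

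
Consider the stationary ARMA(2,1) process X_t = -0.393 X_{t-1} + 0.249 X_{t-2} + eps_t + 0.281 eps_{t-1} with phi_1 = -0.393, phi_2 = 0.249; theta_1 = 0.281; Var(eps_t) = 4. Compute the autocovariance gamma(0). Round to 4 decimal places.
\gamma(0) = 4.6092

Multiply the model equation by X_{t-k} and take expectations. With theta_0 = psi_0 = 1 and psi_j the MA(infinity) weights, this gives
  gamma(k) - sum_i phi_i gamma(k-i) = c_k,
  c_k = sigma^2 * sum_{j=k..q} theta_j psi_{j-k}   (c_k = 0 for k > q),
using gamma(-m) = gamma(m).
psi-weights needed (psi_j = theta_j + sum_i phi_i psi_{j-i}):
  psi_1 = theta_1 + phi_1 = 0.281 + (-0.393) = -0.112
Right-hand sides:
  c_0 = sigma^2 (1 + theta_1 psi_1) = 4 * (1 + (0.281)(-0.112)) = 4 * 0.968528 = 3.874112
  c_1 = sigma^2 theta_1 = 4 * (0.281) = 1.124
  c_2 = 0
Equations for k = 0, 1, 2 (AR order 2, c_2 = 0):
  (E0) gamma(0) = phi_1 gamma(1) + phi_2 gamma(2) + c_0
  (E1) gamma(1) = phi_1 gamma(0) + phi_2 gamma(1) + c_1
  (E2) gamma(2) = phi_1 gamma(1) + phi_2 gamma(0)
From (E1): gamma(1) = A gamma(0) + B with
  A = phi_1 / (1 - phi_2) = -0.393 / 0.751 = -0.523302,   B = c_1 / (1 - phi_2) = 1.124 / 0.751 = 1.496671.
Insert (E2) into (E0): gamma(0) (1 - phi_2^2) = phi_1 (1 + phi_2) gamma(1) + c_0.
  phi_1 (1 + phi_2) = (-0.393)(1.249) = -0.490857,   1 - phi_2^2 = 0.937999.
Replace gamma(1) by A gamma(0) + B and collect gamma(0):
  gamma(0) [0.937999 - (-0.490857)(-0.523302)] = (-0.490857)(1.496671) + 3.874112
  gamma(0) * 0.681132 = 3.139461
  gamma(0) = 3.139461 / 0.681132 = 4.609178.
Therefore gamma(0) = 4.6092 (to 4 decimal places).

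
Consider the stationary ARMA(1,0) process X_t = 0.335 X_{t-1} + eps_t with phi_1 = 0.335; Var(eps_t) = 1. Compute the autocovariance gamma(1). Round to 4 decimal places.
\gamma(1) = 0.3773

Multiply the model equation by X_{t-k} and take expectations. With theta_0 = psi_0 = 1 and psi_j the MA(infinity) weights, this gives
  gamma(k) - sum_i phi_i gamma(k-i) = c_k,
  c_k = sigma^2 * sum_{j=k..q} theta_j psi_{j-k}   (c_k = 0 for k > q),
using gamma(-m) = gamma(m).
Pure AR (q = 0): c_0 = sigma^2 = 1, c_k = 0 for k >= 1.
Equations for k = 0 and k = 1 (AR order 1):
  gamma(0) = phi_1 gamma(1) + c_0
  gamma(1) = phi_1 gamma(0) + c_1
Substituting the second into the first: gamma(0) (1 - phi_1^2) = c_0 + phi_1 c_1, so
  gamma(0) = c_0 / (1 - phi_1^2) = 1 / (1 - (0.335)^2) = 1 / 0.887775 = 1.126412.
  gamma(1) = phi_1 gamma(0) = (0.335)(1.126412) = 0.377348.
Therefore gamma(1) = 0.3773 (to 4 decimal places).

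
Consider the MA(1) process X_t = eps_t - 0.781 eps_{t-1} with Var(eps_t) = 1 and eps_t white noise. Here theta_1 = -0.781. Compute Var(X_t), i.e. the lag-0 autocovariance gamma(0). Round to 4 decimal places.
\gamma(0) = 1.6100

For an MA(q) process X_t = eps_t + sum_i theta_i eps_{t-i} with
Var(eps_t) = sigma^2, the variance is
  gamma(0) = sigma^2 * (1 + sum_i theta_i^2).
  sum_i theta_i^2 = (-0.781)^2 = 0.609961.
  gamma(0) = 1 * (1 + 0.609961) = 1 * 1.609961 = 1.609961, which rounds to 1.6100.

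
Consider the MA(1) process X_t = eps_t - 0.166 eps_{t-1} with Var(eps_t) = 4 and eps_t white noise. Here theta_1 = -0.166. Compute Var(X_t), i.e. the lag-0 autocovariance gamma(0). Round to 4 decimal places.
\gamma(0) = 4.1102

For an MA(q) process X_t = eps_t + sum_i theta_i eps_{t-i} with
Var(eps_t) = sigma^2, the variance is
  gamma(0) = sigma^2 * (1 + sum_i theta_i^2).
  sum_i theta_i^2 = (-0.166)^2 = 0.027556.
  gamma(0) = 4 * (1 + 0.027556) = 4 * 1.027556 = 4.110224, which rounds to 4.1102.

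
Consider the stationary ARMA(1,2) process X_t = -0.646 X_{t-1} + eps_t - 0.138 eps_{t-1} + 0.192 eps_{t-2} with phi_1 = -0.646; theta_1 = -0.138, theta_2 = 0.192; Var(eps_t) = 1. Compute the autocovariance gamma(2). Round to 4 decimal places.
\gamma(2) = 1.4016

Multiply the model equation by X_{t-k} and take expectations. With theta_0 = psi_0 = 1 and psi_j the MA(infinity) weights, this gives
  gamma(k) - sum_i phi_i gamma(k-i) = c_k,
  c_k = sigma^2 * sum_{j=k..q} theta_j psi_{j-k}   (c_k = 0 for k > q),
using gamma(-m) = gamma(m).
psi-weights needed (psi_j = theta_j + sum_i phi_i psi_{j-i}):
  psi_1 = theta_1 + phi_1 = -0.138 + (-0.646) = -0.784
  psi_2 = theta_2 + phi_1 psi_1 = 0.192 + (-0.646)(-0.784) = 0.698464
Right-hand sides:
  c_0 = sigma^2 (1 + theta_1 psi_1 + theta_2 psi_2) = 1 * (1 + (-0.138)(-0.784) + (0.192)(0.698464)) = 1 * 1.242297 = 1.242297
  c_1 = sigma^2 (theta_1 + theta_2 psi_1) = 1 * (-0.138 + (0.192)(-0.784)) = -0.288528
  c_2 = sigma^2 theta_2 = 1 * (0.192) = 0.192
Equations for k = 0 and k = 1 (AR order 1):
  gamma(0) = phi_1 gamma(1) + c_0
  gamma(1) = phi_1 gamma(0) + c_1
Substituting the second into the first: gamma(0) (1 - phi_1^2) = c_0 + phi_1 c_1, so
  gamma(0) = (c_0 + phi_1 c_1) / (1 - phi_1^2) = (1.242297 + (-0.646)(-0.288528)) / (1 - (-0.646)^2) = 1.428686 / 0.582684 = 2.451906.
  gamma(1) = phi_1 gamma(0) + c_1 = (-0.646)(2.451906) + (-0.288528) = -1.872459.
For k = 2: gamma(2) = phi_1 gamma(1) + c_2
  = (-0.646)(-1.872459) + (0.192) = 1.401609.
Therefore gamma(2) = 1.4016 (to 4 decimal places).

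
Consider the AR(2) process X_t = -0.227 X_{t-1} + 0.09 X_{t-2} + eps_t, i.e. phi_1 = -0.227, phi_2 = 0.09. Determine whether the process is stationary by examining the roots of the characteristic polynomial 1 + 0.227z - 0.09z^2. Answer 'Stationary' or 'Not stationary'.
\text{Stationary}

The AR(p) characteristic polynomial is P(z) = 1 + 0.227z - 0.09z^2.
Stationarity requires all roots to lie outside the unit circle, i.e. |z| > 1 for every root.
Set 1 + (0.227) z + (-0.09) z^2 = 0, i.e. a z^2 + b z + c = 0 with a = -0.09, b = 0.227, c = 1.
Discriminant D = b^2 - 4ac = (0.227)^2 - 4*(-0.09)*1 = 0.051529 - (-0.36) = 0.411529.
D >= 0, so the roots are real: z = (-b +/- sqrt(D)) / (2a) = (-0.227 +/- 0.641505) / (-0.18).
  z_1 = (-0.227 + 0.641505) / (-0.18) = -2.3028,   |z_1| = 2.3028.
  z_2 = (-0.227 - 0.641505) / (-0.18) = 4.825,   |z_2| = 4.825.
Moduli of all roots: 2.3028, 4.8250.
All moduli strictly greater than 1? Yes.
Verdict: Stationary.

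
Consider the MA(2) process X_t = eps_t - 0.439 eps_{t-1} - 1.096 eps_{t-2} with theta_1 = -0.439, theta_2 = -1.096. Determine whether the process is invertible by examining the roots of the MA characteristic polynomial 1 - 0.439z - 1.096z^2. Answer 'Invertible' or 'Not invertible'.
\text{Not invertible}

The MA(q) characteristic polynomial is P(z) = 1 - 0.439z - 1.096z^2.
Invertibility requires all roots to lie outside the unit circle, i.e. |z| > 1 for every root.
Set 1 + (-0.439) z + (-1.096) z^2 = 0, i.e. a z^2 + b z + c = 0 with a = -1.096, b = -0.439, c = 1.
Discriminant D = b^2 - 4ac = (-0.439)^2 - 4*(-1.096)*1 = 0.192721 - (-4.384) = 4.576721.
D >= 0, so the roots are real: z = (-b +/- sqrt(D)) / (2a) = (0.439 +/- 2.139327) / (-2.192).
  z_1 = (0.439 + 2.139327) / (-2.192) = -1.1762,   |z_1| = 1.1762.
  z_2 = (0.439 - 2.139327) / (-2.192) = 0.7757,   |z_2| = 0.7757.
Moduli of all roots: 1.1762, 0.7757.
All moduli strictly greater than 1? No.
Verdict: Not invertible.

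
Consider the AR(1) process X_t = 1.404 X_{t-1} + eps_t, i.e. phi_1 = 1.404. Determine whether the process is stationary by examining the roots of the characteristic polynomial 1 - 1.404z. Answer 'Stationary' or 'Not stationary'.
\text{Not stationary}

The AR(p) characteristic polynomial is P(z) = 1 - 1.404z.
Stationarity requires all roots to lie outside the unit circle, i.e. |z| > 1 for every root.
This is linear in z: 1 + (-1.404) z = 0  =>  z = -1/(-1.404) = 0.712251,  |z| = 0.712251.
Moduli of all roots: 0.7123.
All moduli strictly greater than 1? No.
Verdict: Not stationary.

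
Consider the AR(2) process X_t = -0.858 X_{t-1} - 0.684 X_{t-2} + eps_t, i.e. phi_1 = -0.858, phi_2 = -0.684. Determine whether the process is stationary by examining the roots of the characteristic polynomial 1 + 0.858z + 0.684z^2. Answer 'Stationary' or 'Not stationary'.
\text{Stationary}

The AR(p) characteristic polynomial is P(z) = 1 + 0.858z + 0.684z^2.
Stationarity requires all roots to lie outside the unit circle, i.e. |z| > 1 for every root.
Set 1 + (0.858) z + (0.684) z^2 = 0, i.e. a z^2 + b z + c = 0 with a = 0.684, b = 0.858, c = 1.
Discriminant D = b^2 - 4ac = (0.858)^2 - 4*(0.684)*1 = 0.736164 - (2.736) = -1.999836.
D < 0, so the roots are the complex-conjugate pair z = (-b +/- i sqrt(-D)) / (2a) = -0.6272 +/- 1.0337i.
For a conjugate pair |z|^2 = z * conj(z) = (product of roots) = c/a = 1/(0.684) = 1.461988, so |z| = sqrt(1.461988) = 1.2091 for both roots.
Moduli of all roots: 1.2091, 1.2091.
All moduli strictly greater than 1? Yes.
Verdict: Stationary.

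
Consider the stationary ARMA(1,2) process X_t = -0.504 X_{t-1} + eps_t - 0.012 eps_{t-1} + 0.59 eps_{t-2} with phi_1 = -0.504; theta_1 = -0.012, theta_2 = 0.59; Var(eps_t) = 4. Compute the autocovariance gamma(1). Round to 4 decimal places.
\gamma(1) = -5.7714

Multiply the model equation by X_{t-k} and take expectations. With theta_0 = psi_0 = 1 and psi_j the MA(infinity) weights, this gives
  gamma(k) - sum_i phi_i gamma(k-i) = c_k,
  c_k = sigma^2 * sum_{j=k..q} theta_j psi_{j-k}   (c_k = 0 for k > q),
using gamma(-m) = gamma(m).
psi-weights needed (psi_j = theta_j + sum_i phi_i psi_{j-i}):
  psi_1 = theta_1 + phi_1 = -0.012 + (-0.504) = -0.516
  psi_2 = theta_2 + phi_1 psi_1 = 0.59 + (-0.504)(-0.516) = 0.850064
Right-hand sides:
  c_0 = sigma^2 (1 + theta_1 psi_1 + theta_2 psi_2) = 4 * (1 + (-0.012)(-0.516) + (0.59)(0.850064)) = 4 * 1.50773 = 6.030919
  c_1 = sigma^2 (theta_1 + theta_2 psi_1) = 4 * (-0.012 + (0.59)(-0.516)) = -1.26576
  c_2 = sigma^2 theta_2 = 4 * (0.59) = 2.36
Equations for k = 0 and k = 1 (AR order 1):
  gamma(0) = phi_1 gamma(1) + c_0
  gamma(1) = phi_1 gamma(0) + c_1
Substituting the second into the first: gamma(0) (1 - phi_1^2) = c_0 + phi_1 c_1, so
  gamma(0) = (c_0 + phi_1 c_1) / (1 - phi_1^2) = (6.030919 + (-0.504)(-1.26576)) / (1 - (-0.504)^2) = 6.668862 / 0.745984 = 8.939685.
  gamma(1) = phi_1 gamma(0) + c_1 = (-0.504)(8.939685) + (-1.26576) = -5.771361.
Therefore gamma(1) = -5.7714 (to 4 decimal places).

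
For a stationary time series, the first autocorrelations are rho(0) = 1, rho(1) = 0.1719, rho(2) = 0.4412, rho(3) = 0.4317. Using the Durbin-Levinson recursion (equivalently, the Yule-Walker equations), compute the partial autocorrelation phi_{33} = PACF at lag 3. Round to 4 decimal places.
\phi_{33} = 0.3960

The PACF at lag k is phi_{kk}, the last component of the solution
to the Yule-Walker system G_k phi = r_k where
  (G_k)_{ij} = rho(|i - j|), (r_k)_i = rho(i), i,j = 1..k.
Equivalently, Durbin-Levinson gives phi_{kk} iteratively:
  phi_{11} = rho(1)
  phi_{kk} = [rho(k) - sum_{j=1..k-1} phi_{k-1,j} rho(k-j)]
            / [1 - sum_{j=1..k-1} phi_{k-1,j} rho(j)],
  phi_{k,j} = phi_{k-1,j} - phi_{kk} phi_{k-1,k-j},  j = 1..k-1.
Step k = 1:
  phi_11 = rho(1) = 0.1719.
Step k = 2:
  phi_22 = [rho(2) - phi_11 rho(1)] / [1 - phi_11 rho(1)] = [0.4412 - (0.1719)(0.1719)] / [1 - (0.1719)(0.1719)]
         = 0.41165039 / 0.97045039 = 0.424185.
  Update: phi_21 = phi_11 - phi_22 phi_11 = 0.1719 - (0.424185)(0.1719) = 0.098983.
Step k = 3:
  phi_33 = [rho(3) - phi_21 rho(2) - phi_22 rho(1)] / [1 - phi_21 rho(1) - phi_22 rho(2)]
    numerator   = 0.4317 - (0.098983)(0.4412) - (0.424185)(0.1719) = 0.31511149
    denominator = 1 - (0.098983)(0.1719) - (0.424185)(0.4412) = 0.79583452
  phi_33 = 0.31511149 / 0.79583452 = 0.396.
Therefore phi_{33} = 0.3960.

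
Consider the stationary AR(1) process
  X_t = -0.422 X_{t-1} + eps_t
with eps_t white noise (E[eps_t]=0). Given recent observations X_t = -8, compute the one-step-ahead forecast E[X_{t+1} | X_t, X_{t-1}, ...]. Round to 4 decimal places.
E[X_{t+1} \mid \mathcal F_t] = 3.3760

For an AR(p) model X_t = c + sum_i phi_i X_{t-i} + eps_t, the
one-step-ahead conditional mean is
  E[X_{t+1} | X_t, ...] = c + sum_i phi_i X_{t+1-i}.
Substitute known values:
  E[X_{t+1} | ...] = (-0.422) * (-8)
                   = 3.3760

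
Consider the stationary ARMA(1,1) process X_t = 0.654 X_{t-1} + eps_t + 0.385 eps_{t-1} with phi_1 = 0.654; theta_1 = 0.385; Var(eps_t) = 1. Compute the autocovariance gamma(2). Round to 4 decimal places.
\gamma(2) = 1.4863

Multiply the model equation by X_{t-k} and take expectations. With theta_0 = psi_0 = 1 and psi_j the MA(infinity) weights, this gives
  gamma(k) - sum_i phi_i gamma(k-i) = c_k,
  c_k = sigma^2 * sum_{j=k..q} theta_j psi_{j-k}   (c_k = 0 for k > q),
using gamma(-m) = gamma(m).
psi-weights needed (psi_j = theta_j + sum_i phi_i psi_{j-i}):
  psi_1 = theta_1 + phi_1 = 0.385 + (0.654) = 1.039
Right-hand sides:
  c_0 = sigma^2 (1 + theta_1 psi_1) = 1 * (1 + (0.385)(1.039)) = 1 * 1.400015 = 1.400015
  c_1 = sigma^2 theta_1 = 1 * (0.385) = 0.385
  c_2 = 0
Equations for k = 0 and k = 1 (AR order 1):
  gamma(0) = phi_1 gamma(1) + c_0
  gamma(1) = phi_1 gamma(0) + c_1
Substituting the second into the first: gamma(0) (1 - phi_1^2) = c_0 + phi_1 c_1, so
  gamma(0) = (c_0 + phi_1 c_1) / (1 - phi_1^2) = (1.400015 + (0.654)(0.385)) / (1 - (0.654)^2) = 1.651805 / 0.572284 = 2.886338.
  gamma(1) = phi_1 gamma(0) + c_1 = (0.654)(2.886338) + (0.385) = 2.272665.
For k = 2 (> q): gamma(2) = phi_1 gamma(1) = (0.654)(2.272665) = 1.486323.
Therefore gamma(2) = 1.4863 (to 4 decimal places).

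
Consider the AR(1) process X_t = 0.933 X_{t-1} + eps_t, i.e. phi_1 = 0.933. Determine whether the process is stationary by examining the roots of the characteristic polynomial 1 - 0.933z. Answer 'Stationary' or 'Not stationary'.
\text{Stationary}

The AR(p) characteristic polynomial is P(z) = 1 - 0.933z.
Stationarity requires all roots to lie outside the unit circle, i.e. |z| > 1 for every root.
This is linear in z: 1 + (-0.933) z = 0  =>  z = -1/(-0.933) = 1.071811,  |z| = 1.071811.
Moduli of all roots: 1.0718.
All moduli strictly greater than 1? Yes.
Verdict: Stationary.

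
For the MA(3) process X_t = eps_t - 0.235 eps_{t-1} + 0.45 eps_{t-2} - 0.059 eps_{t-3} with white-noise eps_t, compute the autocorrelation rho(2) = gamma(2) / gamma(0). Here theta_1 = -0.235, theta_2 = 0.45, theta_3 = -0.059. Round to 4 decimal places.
\rho(2) = 0.3678

For an MA(q) process with theta_0 = 1, the autocovariance is
  gamma(k) = sigma^2 * sum_{i=0..q-k} theta_i * theta_{i+k},
and rho(k) = gamma(k) / gamma(0). Sigma^2 cancels.
  numerator   = (1)*(0.45) + (-0.235)*(-0.059) = 0.463865.
  denominator = (1)^2 + (-0.235)^2 + (0.45)^2 + (-0.059)^2 = 1.261206.
  rho(2) = 0.463865 / 1.261206 = 0.3678.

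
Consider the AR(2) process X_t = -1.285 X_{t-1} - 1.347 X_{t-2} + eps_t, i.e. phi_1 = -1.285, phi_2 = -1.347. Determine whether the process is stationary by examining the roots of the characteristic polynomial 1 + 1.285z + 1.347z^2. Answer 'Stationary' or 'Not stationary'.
\text{Not stationary}

The AR(p) characteristic polynomial is P(z) = 1 + 1.285z + 1.347z^2.
Stationarity requires all roots to lie outside the unit circle, i.e. |z| > 1 for every root.
Set 1 + (1.285) z + (1.347) z^2 = 0, i.e. a z^2 + b z + c = 0 with a = 1.347, b = 1.285, c = 1.
Discriminant D = b^2 - 4ac = (1.285)^2 - 4*(1.347)*1 = 1.651225 - (5.388) = -3.736775.
D < 0, so the roots are the complex-conjugate pair z = (-b +/- i sqrt(-D)) / (2a) = -0.477 +/- 0.7175i.
For a conjugate pair |z|^2 = z * conj(z) = (product of roots) = c/a = 1/(1.347) = 0.74239, so |z| = sqrt(0.74239) = 0.8616 for both roots.
Moduli of all roots: 0.8616, 0.8616.
All moduli strictly greater than 1? No.
Verdict: Not stationary.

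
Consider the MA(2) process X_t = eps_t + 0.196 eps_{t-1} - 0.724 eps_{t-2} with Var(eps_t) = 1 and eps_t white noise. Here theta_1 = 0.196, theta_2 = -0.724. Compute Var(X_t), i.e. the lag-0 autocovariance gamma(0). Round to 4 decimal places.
\gamma(0) = 1.5626

For an MA(q) process X_t = eps_t + sum_i theta_i eps_{t-i} with
Var(eps_t) = sigma^2, the variance is
  gamma(0) = sigma^2 * (1 + sum_i theta_i^2).
  sum_i theta_i^2 = (0.196)^2 + (-0.724)^2 = 0.038416 + 0.524176 = 0.562592.
  gamma(0) = 1 * (1 + 0.562592) = 1 * 1.562592 = 1.562592, which rounds to 1.5626.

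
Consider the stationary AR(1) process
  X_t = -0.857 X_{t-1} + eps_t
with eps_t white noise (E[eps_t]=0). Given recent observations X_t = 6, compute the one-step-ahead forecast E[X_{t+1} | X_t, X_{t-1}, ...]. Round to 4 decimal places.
E[X_{t+1} \mid \mathcal F_t] = -5.1420

For an AR(p) model X_t = c + sum_i phi_i X_{t-i} + eps_t, the
one-step-ahead conditional mean is
  E[X_{t+1} | X_t, ...] = c + sum_i phi_i X_{t+1-i}.
Substitute known values:
  E[X_{t+1} | ...] = (-0.857) * (6)
                   = -5.1420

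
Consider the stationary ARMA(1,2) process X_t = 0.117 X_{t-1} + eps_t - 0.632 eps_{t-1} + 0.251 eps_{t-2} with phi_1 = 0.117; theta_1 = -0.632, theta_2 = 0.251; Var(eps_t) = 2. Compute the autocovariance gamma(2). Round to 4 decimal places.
\gamma(2) = 0.3595

Multiply the model equation by X_{t-k} and take expectations. With theta_0 = psi_0 = 1 and psi_j the MA(infinity) weights, this gives
  gamma(k) - sum_i phi_i gamma(k-i) = c_k,
  c_k = sigma^2 * sum_{j=k..q} theta_j psi_{j-k}   (c_k = 0 for k > q),
using gamma(-m) = gamma(m).
psi-weights needed (psi_j = theta_j + sum_i phi_i psi_{j-i}):
  psi_1 = theta_1 + phi_1 = -0.632 + (0.117) = -0.515
  psi_2 = theta_2 + phi_1 psi_1 = 0.251 + (0.117)(-0.515) = 0.190745
Right-hand sides:
  c_0 = sigma^2 (1 + theta_1 psi_1 + theta_2 psi_2) = 2 * (1 + (-0.632)(-0.515) + (0.251)(0.190745)) = 2 * 1.373357 = 2.746714
  c_1 = sigma^2 (theta_1 + theta_2 psi_1) = 2 * (-0.632 + (0.251)(-0.515)) = -1.52253
  c_2 = sigma^2 theta_2 = 2 * (0.251) = 0.502
Equations for k = 0 and k = 1 (AR order 1):
  gamma(0) = phi_1 gamma(1) + c_0
  gamma(1) = phi_1 gamma(0) + c_1
Substituting the second into the first: gamma(0) (1 - phi_1^2) = c_0 + phi_1 c_1, so
  gamma(0) = (c_0 + phi_1 c_1) / (1 - phi_1^2) = (2.746714 + (0.117)(-1.52253)) / (1 - (0.117)^2) = 2.568578 / 0.986311 = 2.604227.
  gamma(1) = phi_1 gamma(0) + c_1 = (0.117)(2.604227) + (-1.52253) = -1.217835.
For k = 2: gamma(2) = phi_1 gamma(1) + c_2
  = (0.117)(-1.217835) + (0.502) = 0.359513.
Therefore gamma(2) = 0.3595 (to 4 decimal places).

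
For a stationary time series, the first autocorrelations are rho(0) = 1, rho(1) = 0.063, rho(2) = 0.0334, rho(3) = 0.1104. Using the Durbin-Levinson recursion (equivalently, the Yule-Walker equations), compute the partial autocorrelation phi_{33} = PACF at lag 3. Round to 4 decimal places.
\phi_{33} = 0.1070

The PACF at lag k is phi_{kk}, the last component of the solution
to the Yule-Walker system G_k phi = r_k where
  (G_k)_{ij} = rho(|i - j|), (r_k)_i = rho(i), i,j = 1..k.
Equivalently, Durbin-Levinson gives phi_{kk} iteratively:
  phi_{11} = rho(1)
  phi_{kk} = [rho(k) - sum_{j=1..k-1} phi_{k-1,j} rho(k-j)]
            / [1 - sum_{j=1..k-1} phi_{k-1,j} rho(j)],
  phi_{k,j} = phi_{k-1,j} - phi_{kk} phi_{k-1,k-j},  j = 1..k-1.
Step k = 1:
  phi_11 = rho(1) = 0.063.
Step k = 2:
  phi_22 = [rho(2) - phi_11 rho(1)] / [1 - phi_11 rho(1)] = [0.0334 - (0.063)(0.063)] / [1 - (0.063)(0.063)]
         = 0.029431 / 0.996031 = 0.029548.
  Update: phi_21 = phi_11 - phi_22 phi_11 = 0.063 - (0.029548)(0.063) = 0.061138.
Step k = 3:
  phi_33 = [rho(3) - phi_21 rho(2) - phi_22 rho(1)] / [1 - phi_21 rho(1) - phi_22 rho(2)]
    numerator   = 0.1104 - (0.061138)(0.0334) - (0.029548)(0.063) = 0.10649643
    denominator = 1 - (0.061138)(0.063) - (0.029548)(0.0334) = 0.99516136
  phi_33 = 0.10649643 / 0.99516136 = 0.107.
Therefore phi_{33} = 0.1070.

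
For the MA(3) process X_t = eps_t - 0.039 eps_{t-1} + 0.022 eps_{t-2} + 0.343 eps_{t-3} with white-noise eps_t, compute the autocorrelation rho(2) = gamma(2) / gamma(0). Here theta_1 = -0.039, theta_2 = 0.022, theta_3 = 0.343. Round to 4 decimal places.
\rho(2) = 0.0077

For an MA(q) process with theta_0 = 1, the autocovariance is
  gamma(k) = sigma^2 * sum_{i=0..q-k} theta_i * theta_{i+k},
and rho(k) = gamma(k) / gamma(0). Sigma^2 cancels.
  numerator   = (1)*(0.022) + (-0.039)*(0.343) = 0.008623.
  denominator = (1)^2 + (-0.039)^2 + (0.022)^2 + (0.343)^2 = 1.119654.
  rho(2) = 0.008623 / 1.119654 = 0.0077.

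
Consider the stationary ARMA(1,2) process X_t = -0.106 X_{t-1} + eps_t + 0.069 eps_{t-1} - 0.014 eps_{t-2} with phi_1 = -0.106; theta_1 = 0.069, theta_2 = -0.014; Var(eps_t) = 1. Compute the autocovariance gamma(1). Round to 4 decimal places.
\gamma(1) = -0.0366

Multiply the model equation by X_{t-k} and take expectations. With theta_0 = psi_0 = 1 and psi_j the MA(infinity) weights, this gives
  gamma(k) - sum_i phi_i gamma(k-i) = c_k,
  c_k = sigma^2 * sum_{j=k..q} theta_j psi_{j-k}   (c_k = 0 for k > q),
using gamma(-m) = gamma(m).
psi-weights needed (psi_j = theta_j + sum_i phi_i psi_{j-i}):
  psi_1 = theta_1 + phi_1 = 0.069 + (-0.106) = -0.037
  psi_2 = theta_2 + phi_1 psi_1 = -0.014 + (-0.106)(-0.037) = -0.010078
Right-hand sides:
  c_0 = sigma^2 (1 + theta_1 psi_1 + theta_2 psi_2) = 1 * (1 + (0.069)(-0.037) + (-0.014)(-0.010078)) = 1 * 0.997588 = 0.997588
  c_1 = sigma^2 (theta_1 + theta_2 psi_1) = 1 * (0.069 + (-0.014)(-0.037)) = 0.069518
  c_2 = sigma^2 theta_2 = 1 * (-0.014) = -0.014
Equations for k = 0 and k = 1 (AR order 1):
  gamma(0) = phi_1 gamma(1) + c_0
  gamma(1) = phi_1 gamma(0) + c_1
Substituting the second into the first: gamma(0) (1 - phi_1^2) = c_0 + phi_1 c_1, so
  gamma(0) = (c_0 + phi_1 c_1) / (1 - phi_1^2) = (0.997588 + (-0.106)(0.069518)) / (1 - (-0.106)^2) = 0.990219 / 0.988764 = 1.001472.
  gamma(1) = phi_1 gamma(0) + c_1 = (-0.106)(1.001472) + (0.069518) = -0.036638.
Therefore gamma(1) = -0.0366 (to 4 decimal places).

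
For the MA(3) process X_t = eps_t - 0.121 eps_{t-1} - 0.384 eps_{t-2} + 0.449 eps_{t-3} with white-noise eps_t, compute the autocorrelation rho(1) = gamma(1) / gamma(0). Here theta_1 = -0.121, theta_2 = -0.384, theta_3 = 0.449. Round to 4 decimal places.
\rho(1) = -0.1811

For an MA(q) process with theta_0 = 1, the autocovariance is
  gamma(k) = sigma^2 * sum_{i=0..q-k} theta_i * theta_{i+k},
and rho(k) = gamma(k) / gamma(0). Sigma^2 cancels.
  numerator   = (1)*(-0.121) + (-0.121)*(-0.384) + (-0.384)*(0.449) = -0.246952.
  denominator = (1)^2 + (-0.121)^2 + (-0.384)^2 + (0.449)^2 = 1.363698.
  rho(1) = -0.246952 / 1.363698 = -0.1811.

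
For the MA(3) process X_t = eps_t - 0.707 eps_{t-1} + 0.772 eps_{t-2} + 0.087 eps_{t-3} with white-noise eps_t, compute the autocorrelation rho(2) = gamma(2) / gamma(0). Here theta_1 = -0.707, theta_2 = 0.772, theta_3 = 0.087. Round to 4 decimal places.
\rho(2) = 0.3378

For an MA(q) process with theta_0 = 1, the autocovariance is
  gamma(k) = sigma^2 * sum_{i=0..q-k} theta_i * theta_{i+k},
and rho(k) = gamma(k) / gamma(0). Sigma^2 cancels.
  numerator   = (1)*(0.772) + (-0.707)*(0.087) = 0.710491.
  denominator = (1)^2 + (-0.707)^2 + (0.772)^2 + (0.087)^2 = 2.103402.
  rho(2) = 0.710491 / 2.103402 = 0.3378.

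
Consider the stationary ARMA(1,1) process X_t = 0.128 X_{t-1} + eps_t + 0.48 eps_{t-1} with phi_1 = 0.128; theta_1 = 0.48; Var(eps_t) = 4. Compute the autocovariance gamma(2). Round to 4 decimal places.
\gamma(2) = 0.3359

Multiply the model equation by X_{t-k} and take expectations. With theta_0 = psi_0 = 1 and psi_j the MA(infinity) weights, this gives
  gamma(k) - sum_i phi_i gamma(k-i) = c_k,
  c_k = sigma^2 * sum_{j=k..q} theta_j psi_{j-k}   (c_k = 0 for k > q),
using gamma(-m) = gamma(m).
psi-weights needed (psi_j = theta_j + sum_i phi_i psi_{j-i}):
  psi_1 = theta_1 + phi_1 = 0.48 + (0.128) = 0.608
Right-hand sides:
  c_0 = sigma^2 (1 + theta_1 psi_1) = 4 * (1 + (0.48)(0.608)) = 4 * 1.29184 = 5.16736
  c_1 = sigma^2 theta_1 = 4 * (0.48) = 1.92
  c_2 = 0
Equations for k = 0 and k = 1 (AR order 1):
  gamma(0) = phi_1 gamma(1) + c_0
  gamma(1) = phi_1 gamma(0) + c_1
Substituting the second into the first: gamma(0) (1 - phi_1^2) = c_0 + phi_1 c_1, so
  gamma(0) = (c_0 + phi_1 c_1) / (1 - phi_1^2) = (5.16736 + (0.128)(1.92)) / (1 - (0.128)^2) = 5.41312 / 0.983616 = 5.503286.
  gamma(1) = phi_1 gamma(0) + c_1 = (0.128)(5.503286) + (1.92) = 2.624421.
For k = 2 (> q): gamma(2) = phi_1 gamma(1) = (0.128)(2.624421) = 0.335926.
Therefore gamma(2) = 0.3359 (to 4 decimal places).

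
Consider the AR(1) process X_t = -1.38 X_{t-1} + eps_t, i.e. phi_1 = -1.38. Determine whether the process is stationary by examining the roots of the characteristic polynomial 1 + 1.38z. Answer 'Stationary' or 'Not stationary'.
\text{Not stationary}

The AR(p) characteristic polynomial is P(z) = 1 + 1.38z.
Stationarity requires all roots to lie outside the unit circle, i.e. |z| > 1 for every root.
This is linear in z: 1 + (1.38) z = 0  =>  z = -1/(1.38) = -0.724638,  |z| = 0.724638.
Moduli of all roots: 0.7246.
All moduli strictly greater than 1? No.
Verdict: Not stationary.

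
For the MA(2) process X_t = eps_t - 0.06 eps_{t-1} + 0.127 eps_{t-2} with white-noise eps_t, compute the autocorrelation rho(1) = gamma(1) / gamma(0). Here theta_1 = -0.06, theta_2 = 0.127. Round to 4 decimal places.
\rho(1) = -0.0663

For an MA(q) process with theta_0 = 1, the autocovariance is
  gamma(k) = sigma^2 * sum_{i=0..q-k} theta_i * theta_{i+k},
and rho(k) = gamma(k) / gamma(0). Sigma^2 cancels.
  numerator   = (1)*(-0.06) + (-0.06)*(0.127) = -0.06762.
  denominator = (1)^2 + (-0.06)^2 + (0.127)^2 = 1.019729.
  rho(1) = -0.06762 / 1.019729 = -0.0663.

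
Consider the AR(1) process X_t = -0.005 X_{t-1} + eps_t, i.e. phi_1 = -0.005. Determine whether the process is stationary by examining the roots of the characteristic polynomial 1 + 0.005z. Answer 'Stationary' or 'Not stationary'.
\text{Stationary}

The AR(p) characteristic polynomial is P(z) = 1 + 0.005z.
Stationarity requires all roots to lie outside the unit circle, i.e. |z| > 1 for every root.
This is linear in z: 1 + (0.005) z = 0  =>  z = -1/(0.005) = -200,  |z| = 200.
Moduli of all roots: 200.0000.
All moduli strictly greater than 1? Yes.
Verdict: Stationary.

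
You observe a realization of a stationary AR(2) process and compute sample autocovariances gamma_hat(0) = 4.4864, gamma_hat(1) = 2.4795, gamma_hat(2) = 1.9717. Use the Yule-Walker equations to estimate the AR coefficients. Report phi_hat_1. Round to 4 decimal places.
\hat\phi_{1} = 0.4460

The Yule-Walker equations for an AR(p) process read, in matrix form,
  Gamma_p phi = r_p,   with   (Gamma_p)_{ij} = gamma(|i - j|),
                       (r_p)_i = gamma(i),   i,j = 1..p.
Substitute the sample gammas (Toeplitz matrix and right-hand side of size 2):
  Gamma_p = [[4.4864, 2.4795], [2.4795, 4.4864]]
  r_p     = [2.4795, 1.9717]
Written out:
  4.4864 phi_1 + 2.4795 phi_2 = 2.4795
  2.4795 phi_1 + 4.4864 phi_2 = 1.9717
Solve by Cramer's rule:
  det = gamma(0)^2 - gamma(1)^2 = (4.4864)^2 - (2.4795)^2 = 20.12778496 - 6.14792025 = 13.97986471
  phi_hat_1 = [gamma(1) gamma(0) - gamma(1) gamma(2)] / det = [(2.4795)(4.4864) - (2.4795)(1.9717)] / 13.97986471 = 6.23519865 / 13.97986471 = 0.446
  phi_hat_2 = [gamma(0) gamma(2) - gamma(1)^2] / det = [(4.4864)(1.9717) - (2.4795)^2] / 13.97986471 = 2.69791463 / 13.97986471 = 0.193
So phi_hat = [0.4460, 0.1930].
Therefore phi_hat_1 = 0.4460.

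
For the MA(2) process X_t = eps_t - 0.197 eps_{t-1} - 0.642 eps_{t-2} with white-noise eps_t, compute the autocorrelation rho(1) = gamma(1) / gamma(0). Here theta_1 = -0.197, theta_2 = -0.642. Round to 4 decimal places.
\rho(1) = -0.0486

For an MA(q) process with theta_0 = 1, the autocovariance is
  gamma(k) = sigma^2 * sum_{i=0..q-k} theta_i * theta_{i+k},
and rho(k) = gamma(k) / gamma(0). Sigma^2 cancels.
  numerator   = (1)*(-0.197) + (-0.197)*(-0.642) = -0.070526.
  denominator = (1)^2 + (-0.197)^2 + (-0.642)^2 = 1.450973.
  rho(1) = -0.070526 / 1.450973 = -0.0486.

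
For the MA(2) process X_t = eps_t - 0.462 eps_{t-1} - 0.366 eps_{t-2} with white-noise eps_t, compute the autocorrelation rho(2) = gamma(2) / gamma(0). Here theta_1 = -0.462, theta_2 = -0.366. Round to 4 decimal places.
\rho(2) = -0.2716

For an MA(q) process with theta_0 = 1, the autocovariance is
  gamma(k) = sigma^2 * sum_{i=0..q-k} theta_i * theta_{i+k},
and rho(k) = gamma(k) / gamma(0). Sigma^2 cancels.
  numerator   = (1)*(-0.366) = -0.366.
  denominator = (1)^2 + (-0.462)^2 + (-0.366)^2 = 1.3474.
  rho(2) = -0.366 / 1.3474 = -0.2716.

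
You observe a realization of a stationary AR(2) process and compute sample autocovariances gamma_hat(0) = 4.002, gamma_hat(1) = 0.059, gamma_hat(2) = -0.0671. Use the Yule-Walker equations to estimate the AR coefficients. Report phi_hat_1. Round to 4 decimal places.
\hat\phi_{1} = 0.0150

The Yule-Walker equations for an AR(p) process read, in matrix form,
  Gamma_p phi = r_p,   with   (Gamma_p)_{ij} = gamma(|i - j|),
                       (r_p)_i = gamma(i),   i,j = 1..p.
Substitute the sample gammas (Toeplitz matrix and right-hand side of size 2):
  Gamma_p = [[4.002, 0.059], [0.059, 4.002]]
  r_p     = [0.059, -0.0671]
Written out:
  4.002 phi_1 + 0.059 phi_2 = 0.059
  0.059 phi_1 + 4.002 phi_2 = -0.0671
Solve by Cramer's rule:
  det = gamma(0)^2 - gamma(1)^2 = (4.002)^2 - (0.059)^2 = 16.016004 - 0.003481 = 16.012523
  phi_hat_1 = [gamma(1) gamma(0) - gamma(1) gamma(2)] / det = [(0.059)(4.002) - (0.059)(-0.0671)] / 16.012523 = 0.2400769 / 16.012523 = 0.015
  phi_hat_2 = [gamma(0) gamma(2) - gamma(1)^2] / det = [(4.002)(-0.0671) - (0.059)^2] / 16.012523 = -0.2720152 / 16.012523 = -0.017
So phi_hat = [0.0150, -0.0170].
Therefore phi_hat_1 = 0.0150.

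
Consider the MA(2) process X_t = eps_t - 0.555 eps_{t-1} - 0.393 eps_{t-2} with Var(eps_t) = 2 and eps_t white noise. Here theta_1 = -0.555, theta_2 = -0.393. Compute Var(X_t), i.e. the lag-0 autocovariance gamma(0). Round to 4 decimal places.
\gamma(0) = 2.9249

For an MA(q) process X_t = eps_t + sum_i theta_i eps_{t-i} with
Var(eps_t) = sigma^2, the variance is
  gamma(0) = sigma^2 * (1 + sum_i theta_i^2).
  sum_i theta_i^2 = (-0.555)^2 + (-0.393)^2 = 0.308025 + 0.154449 = 0.462474.
  gamma(0) = 2 * (1 + 0.462474) = 2 * 1.462474 = 2.924948, which rounds to 2.9249.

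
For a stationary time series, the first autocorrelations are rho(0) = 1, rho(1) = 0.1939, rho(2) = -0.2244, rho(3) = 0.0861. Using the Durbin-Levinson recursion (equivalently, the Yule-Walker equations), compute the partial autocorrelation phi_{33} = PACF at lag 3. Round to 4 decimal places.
\phi_{33} = 0.2180

The PACF at lag k is phi_{kk}, the last component of the solution
to the Yule-Walker system G_k phi = r_k where
  (G_k)_{ij} = rho(|i - j|), (r_k)_i = rho(i), i,j = 1..k.
Equivalently, Durbin-Levinson gives phi_{kk} iteratively:
  phi_{11} = rho(1)
  phi_{kk} = [rho(k) - sum_{j=1..k-1} phi_{k-1,j} rho(k-j)]
            / [1 - sum_{j=1..k-1} phi_{k-1,j} rho(j)],
  phi_{k,j} = phi_{k-1,j} - phi_{kk} phi_{k-1,k-j},  j = 1..k-1.
Step k = 1:
  phi_11 = rho(1) = 0.1939.
Step k = 2:
  phi_22 = [rho(2) - phi_11 rho(1)] / [1 - phi_11 rho(1)] = [-0.2244 - (0.1939)(0.1939)] / [1 - (0.1939)(0.1939)]
         = -0.26199721 / 0.96240279 = -0.272232.
  Update: phi_21 = phi_11 - phi_22 phi_11 = 0.1939 - (-0.272232)(0.1939) = 0.246686.
Step k = 3:
  phi_33 = [rho(3) - phi_21 rho(2) - phi_22 rho(1)] / [1 - phi_21 rho(1) - phi_22 rho(2)]
    numerator   = 0.0861 - (0.246686)(-0.2244) - (-0.272232)(0.1939) = 0.19424217
    denominator = 1 - (0.246686)(0.1939) - (-0.272232)(-0.2244) = 0.89107866
  phi_33 = 0.19424217 / 0.89107866 = 0.218.
Therefore phi_{33} = 0.2180.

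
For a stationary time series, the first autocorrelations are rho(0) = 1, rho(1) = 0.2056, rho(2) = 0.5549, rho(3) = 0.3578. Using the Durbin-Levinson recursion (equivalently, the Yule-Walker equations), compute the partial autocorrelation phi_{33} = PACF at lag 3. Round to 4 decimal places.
\phi_{33} = 0.2850

The PACF at lag k is phi_{kk}, the last component of the solution
to the Yule-Walker system G_k phi = r_k where
  (G_k)_{ij} = rho(|i - j|), (r_k)_i = rho(i), i,j = 1..k.
Equivalently, Durbin-Levinson gives phi_{kk} iteratively:
  phi_{11} = rho(1)
  phi_{kk} = [rho(k) - sum_{j=1..k-1} phi_{k-1,j} rho(k-j)]
            / [1 - sum_{j=1..k-1} phi_{k-1,j} rho(j)],
  phi_{k,j} = phi_{k-1,j} - phi_{kk} phi_{k-1,k-j},  j = 1..k-1.
Step k = 1:
  phi_11 = rho(1) = 0.2056.
Step k = 2:
  phi_22 = [rho(2) - phi_11 rho(1)] / [1 - phi_11 rho(1)] = [0.5549 - (0.2056)(0.2056)] / [1 - (0.2056)(0.2056)]
         = 0.51262864 / 0.95772864 = 0.535255.
  Update: phi_21 = phi_11 - phi_22 phi_11 = 0.2056 - (0.535255)(0.2056) = 0.095552.
Step k = 3:
  phi_33 = [rho(3) - phi_21 rho(2) - phi_22 rho(1)] / [1 - phi_21 rho(1) - phi_22 rho(2)]
    numerator   = 0.3578 - (0.095552)(0.5549) - (0.535255)(0.2056) = 0.19473004
    denominator = 1 - (0.095552)(0.2056) - (0.535255)(0.5549) = 0.68334181
  phi_33 = 0.19473004 / 0.68334181 = 0.285.
Therefore phi_{33} = 0.2850.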